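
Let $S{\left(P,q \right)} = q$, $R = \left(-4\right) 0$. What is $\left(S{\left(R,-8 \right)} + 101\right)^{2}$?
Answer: $8649$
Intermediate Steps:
$R = 0$
$\left(S{\left(R,-8 \right)} + 101\right)^{2} = \left(-8 + 101\right)^{2} = 93^{2} = 8649$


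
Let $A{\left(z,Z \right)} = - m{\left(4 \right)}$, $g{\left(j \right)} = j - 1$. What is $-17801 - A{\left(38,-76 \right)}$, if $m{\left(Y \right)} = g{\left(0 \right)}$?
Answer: $-17802$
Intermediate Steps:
$g{\left(j \right)} = -1 + j$
$m{\left(Y \right)} = -1$ ($m{\left(Y \right)} = -1 + 0 = -1$)
$A{\left(z,Z \right)} = 1$ ($A{\left(z,Z \right)} = \left(-1\right) \left(-1\right) = 1$)
$-17801 - A{\left(38,-76 \right)} = -17801 - 1 = -17802$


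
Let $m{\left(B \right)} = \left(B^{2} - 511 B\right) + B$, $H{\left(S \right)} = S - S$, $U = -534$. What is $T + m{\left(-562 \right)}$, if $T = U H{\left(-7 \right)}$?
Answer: $602464$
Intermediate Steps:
$H{\left(S \right)} = 0$
$m{\left(B \right)} = B^{2} - 510 B$
$T = 0$ ($T = \left(-534\right) 0 = 0$)
$T + m{\left(-562 \right)} = 0 - 562 \left(-510 - 562\right) = 0 - -602464 = 0 + 602464 = 602464$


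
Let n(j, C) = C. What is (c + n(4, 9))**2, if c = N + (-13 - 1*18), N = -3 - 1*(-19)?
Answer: 36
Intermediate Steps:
N = 16 (N = -3 + 19 = 16)
c = -15 (c = 16 + (-13 - 1*18) = 16 + (-13 - 18) = 16 - 31 = -15)
(c + n(4, 9))**2 = (-15 + 9)**2 = (-6)**2 = 36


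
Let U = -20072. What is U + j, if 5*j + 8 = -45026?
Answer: -145394/5 ≈ -29079.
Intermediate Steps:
j = -45034/5 (j = -8/5 + (⅕)*(-45026) = -8/5 - 45026/5 = -45034/5 ≈ -9006.8)
U + j = -20072 - 45034/5 = -145394/5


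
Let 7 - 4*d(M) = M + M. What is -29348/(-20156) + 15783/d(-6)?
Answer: 318261551/95741 ≈ 3324.2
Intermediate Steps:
d(M) = 7/4 - M/2 (d(M) = 7/4 - (M + M)/4 = 7/4 - M/2)
-29348/(-20156) + 15783/d(-6) = -29348/(-20156) + 15783/(7/4 - 1/2*(-6)) = -29348*(-1/20156) + 15783/(7/4 + 3) = 7337/5039 + 15783/(19/4) = 7337/5039 + 15783*(4/19) = 7337/5039 + 63132/19 = 318261551/95741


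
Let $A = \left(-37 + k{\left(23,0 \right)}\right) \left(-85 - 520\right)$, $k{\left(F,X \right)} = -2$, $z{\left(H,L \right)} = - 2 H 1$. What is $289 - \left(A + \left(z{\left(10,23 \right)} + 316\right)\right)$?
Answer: $-23602$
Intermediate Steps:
$z{\left(H,L \right)} = - 2 H$
$A = 23595$ ($A = \left(-37 - 2\right) \left(-85 - 520\right) = \left(-39\right) \left(-605\right) = 23595$)
$289 - \left(A + \left(z{\left(10,23 \right)} + 316\right)\right) = 289 - \left(23595 + \left(\left(-2\right) 10 + 316\right)\right) = 289 - \left(23595 + \left(-20 + 316\right)\right) = 289 - \left(23595 + 296\right) = 289 - 23891 = -23602$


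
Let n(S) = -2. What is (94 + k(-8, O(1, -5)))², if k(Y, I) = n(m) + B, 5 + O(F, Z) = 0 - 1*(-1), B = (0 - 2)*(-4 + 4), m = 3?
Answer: 8464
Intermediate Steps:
B = 0 (B = -2*0 = 0)
O(F, Z) = -4 (O(F, Z) = -5 + (0 - 1*(-1)) = -5 + (0 + 1) = -5 + 1 = -4)
k(Y, I) = -2 (k(Y, I) = -2 + 0 = -2)
(94 + k(-8, O(1, -5)))² = (94 - 2)² = 92² = 8464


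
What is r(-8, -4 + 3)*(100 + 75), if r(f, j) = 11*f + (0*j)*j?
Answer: -15400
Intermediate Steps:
r(f, j) = 11*f (r(f, j) = 11*f + 0*j = 11*f + 0 = 11*f)
r(-8, -4 + 3)*(100 + 75) = (11*(-8))*(100 + 75) = -88*175 = -15400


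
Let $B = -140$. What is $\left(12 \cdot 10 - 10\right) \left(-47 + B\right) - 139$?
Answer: $-20709$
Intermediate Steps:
$\left(12 \cdot 10 - 10\right) \left(-47 + B\right) - 139 = \left(12 \cdot 10 - 10\right) \left(-47 - 140\right) - 139 = \left(120 - 10\right) \left(-187\right) - 139 = 110 \left(-187\right) - 139 = -20570 - 139 = -20709$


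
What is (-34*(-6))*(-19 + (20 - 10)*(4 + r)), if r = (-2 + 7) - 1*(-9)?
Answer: 32844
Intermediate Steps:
r = 14 (r = 5 + 9 = 14)
(-34*(-6))*(-19 + (20 - 10)*(4 + r)) = (-34*(-6))*(-19 + (20 - 10)*(4 + 14)) = 204*(-19 + 10*18) = 204*(-19 + 180) = 204*161 = 32844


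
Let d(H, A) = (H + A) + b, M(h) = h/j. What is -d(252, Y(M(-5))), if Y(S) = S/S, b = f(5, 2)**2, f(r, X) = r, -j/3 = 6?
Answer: -278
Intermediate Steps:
j = -18 (j = -3*6 = -18)
M(h) = -h/18 (M(h) = h/(-18) = h*(-1/18) = -h/18)
b = 25 (b = 5**2 = 25)
Y(S) = 1
d(H, A) = 25 + A + H (d(H, A) = (H + A) + 25 = (A + H) + 25 = 25 + A + H)
-d(252, Y(M(-5))) = -(25 + 1 + 252) = -1*278 = -278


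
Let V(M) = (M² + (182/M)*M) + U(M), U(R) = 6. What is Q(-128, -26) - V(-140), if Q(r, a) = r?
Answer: -19916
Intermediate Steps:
V(M) = 188 + M² (V(M) = (M² + (182/M)*M) + 6 = (M² + 182) + 6 = (182 + M²) + 6 = 188 + M²)
Q(-128, -26) - V(-140) = -128 - (188 + (-140)²) = -128 - (188 + 19600) = -128 - 1*19788 = -128 - 19788 = -19916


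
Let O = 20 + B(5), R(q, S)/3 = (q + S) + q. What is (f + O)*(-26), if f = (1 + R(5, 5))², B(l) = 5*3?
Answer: -55926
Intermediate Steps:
B(l) = 15
R(q, S) = 3*S + 6*q (R(q, S) = 3*((q + S) + q) = 3*((S + q) + q) = 3*(S + 2*q) = 3*S + 6*q)
f = 2116 (f = (1 + (3*5 + 6*5))² = (1 + (15 + 30))² = (1 + 45)² = 46² = 2116)
O = 35 (O = 20 + 15 = 35)
(f + O)*(-26) = (2116 + 35)*(-26) = 2151*(-26) = -55926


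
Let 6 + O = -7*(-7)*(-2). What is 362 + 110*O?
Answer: -11078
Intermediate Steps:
O = -104 (O = -6 - 7*(-7)*(-2) = -6 + 49*(-2) = -6 - 98 = -104)
362 + 110*O = 362 + 110*(-104) = 362 - 11440 = -11078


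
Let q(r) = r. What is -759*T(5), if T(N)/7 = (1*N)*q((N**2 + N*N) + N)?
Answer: -1461075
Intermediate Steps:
T(N) = 7*N*(N + 2*N**2) (T(N) = 7*((1*N)*((N**2 + N*N) + N)) = 7*(N*((N**2 + N**2) + N)) = 7*(N*(2*N**2 + N)) = 7*(N*(N + 2*N**2)) = 7*N*(N + 2*N**2))
-759*T(5) = -759*5**2*(7 + 14*5) = -18975*(7 + 70) = -18975*77 = -759*1925 = -1461075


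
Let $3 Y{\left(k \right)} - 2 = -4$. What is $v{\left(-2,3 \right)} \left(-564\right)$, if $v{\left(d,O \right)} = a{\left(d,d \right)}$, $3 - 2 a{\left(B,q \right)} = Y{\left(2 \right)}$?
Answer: $-1034$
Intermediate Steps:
$Y{\left(k \right)} = - \frac{2}{3}$ ($Y{\left(k \right)} = \frac{2}{3} + \frac{1}{3} \left(-4\right) = \frac{2}{3} - \frac{4}{3} = - \frac{2}{3}$)
$a{\left(B,q \right)} = \frac{11}{6}$ ($a{\left(B,q \right)} = \frac{3}{2} - - \frac{1}{3} = \frac{3}{2} + \frac{1}{3} = \frac{11}{6}$)
$v{\left(d,O \right)} = \frac{11}{6}$
$v{\left(-2,3 \right)} \left(-564\right) = \frac{11}{6} \left(-564\right) = -1034$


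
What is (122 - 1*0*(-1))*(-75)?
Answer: -9150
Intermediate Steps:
(122 - 1*0*(-1))*(-75) = (122 + 0*(-1))*(-75) = (122 + 0)*(-75) = 122*(-75) = -9150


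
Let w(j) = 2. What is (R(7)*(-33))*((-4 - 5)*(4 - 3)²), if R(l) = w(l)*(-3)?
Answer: -1782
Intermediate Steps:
R(l) = -6 (R(l) = 2*(-3) = -6)
(R(7)*(-33))*((-4 - 5)*(4 - 3)²) = (-6*(-33))*((-4 - 5)*(4 - 3)²) = 198*(-9*1²) = 198*(-9*1) = 198*(-9) = -1782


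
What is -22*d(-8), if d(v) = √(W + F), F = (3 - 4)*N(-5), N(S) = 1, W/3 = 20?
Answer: -22*√59 ≈ -168.99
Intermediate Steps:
W = 60 (W = 3*20 = 60)
F = -1 (F = (3 - 4)*1 = -1*1 = -1)
d(v) = √59 (d(v) = √(60 - 1) = √59)
-22*d(-8) = -22*√59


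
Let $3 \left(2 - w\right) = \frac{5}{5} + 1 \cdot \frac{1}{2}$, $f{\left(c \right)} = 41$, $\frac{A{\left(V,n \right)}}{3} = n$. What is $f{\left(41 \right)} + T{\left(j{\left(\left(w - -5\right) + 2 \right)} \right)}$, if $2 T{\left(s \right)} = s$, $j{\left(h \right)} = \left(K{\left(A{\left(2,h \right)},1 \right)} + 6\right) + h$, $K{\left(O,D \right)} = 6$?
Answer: $\frac{205}{4} \approx 51.25$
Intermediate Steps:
$A{\left(V,n \right)} = 3 n$
$w = \frac{3}{2}$ ($w = 2 - \frac{\frac{5}{5} + 1 \cdot \frac{1}{2}}{3} = 2 - \frac{5 \cdot \frac{1}{5} + 1 \cdot \frac{1}{2}}{3} = 2 - \frac{1 + \frac{1}{2}}{3} = 2 - \frac{1}{2} = \frac{3}{2} \approx 1.5$)
$j{\left(h \right)} = 12 + h$ ($j{\left(h \right)} = \left(6 + 6\right) + h = 12 + h$)
$T{\left(s \right)} = \frac{s}{2}$
$f{\left(41 \right)} + T{\left(j{\left(\left(w - -5\right) + 2 \right)} \right)} = 41 + \frac{12 + \left(\left(\frac{3}{2} - -5\right) + 2\right)}{2} = 41 + \frac{12 + \left(\left(\frac{3}{2} + 5\right) + 2\right)}{2} = 41 + \frac{12 + \left(\frac{13}{2} + 2\right)}{2} = 41 + \frac{12 + \frac{17}{2}}{2} = 41 + \frac{1}{2} \cdot \frac{41}{2} = 41 + \frac{41}{4} = \frac{205}{4}$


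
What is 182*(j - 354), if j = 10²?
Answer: -46228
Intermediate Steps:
j = 100
182*(j - 354) = 182*(100 - 354) = 182*(-254) = -46228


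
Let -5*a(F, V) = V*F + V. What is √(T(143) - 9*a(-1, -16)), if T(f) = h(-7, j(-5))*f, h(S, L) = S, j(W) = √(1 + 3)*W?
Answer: I*√1001 ≈ 31.639*I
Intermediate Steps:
j(W) = 2*W (j(W) = √4*W = 2*W)
a(F, V) = -V/5 - F*V/5 (a(F, V) = -(V*F + V)/5 = -(F*V + V)/5 = -(V + F*V)/5 = -V/5 - F*V/5)
T(f) = -7*f
√(T(143) - 9*a(-1, -16)) = √(-7*143 - (-9)*(-16)*(1 - 1)/5) = √(-1001 - (-9)*(-16)*0/5) = √(-1001 - 9*0) = √(-1001 + 0) = √(-1001) = I*√1001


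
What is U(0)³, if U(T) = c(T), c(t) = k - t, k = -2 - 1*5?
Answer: -343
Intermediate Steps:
k = -7 (k = -2 - 5 = -7)
c(t) = -7 - t
U(T) = -7 - T
U(0)³ = (-7 - 1*0)³ = (-7 + 0)³ = (-7)³ = -343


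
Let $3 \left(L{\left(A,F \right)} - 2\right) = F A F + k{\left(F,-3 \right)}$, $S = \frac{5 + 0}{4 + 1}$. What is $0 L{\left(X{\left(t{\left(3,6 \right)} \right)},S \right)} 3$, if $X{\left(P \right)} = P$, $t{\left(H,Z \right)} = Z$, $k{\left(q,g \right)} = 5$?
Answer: $0$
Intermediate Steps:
$S = 1$ ($S = \frac{5}{5} = 5 \cdot \frac{1}{5} = 1$)
$L{\left(A,F \right)} = \frac{11}{3} + \frac{A F^{2}}{3}$ ($L{\left(A,F \right)} = 2 + \frac{F A F + 5}{3} = 2 + \frac{A F F + 5}{3} = 2 + \frac{A F^{2} + 5}{3} = 2 + \frac{5 + A F^{2}}{3} = 2 + \left(\frac{5}{3} + \frac{A F^{2}}{3}\right) = \frac{11}{3} + \frac{A F^{2}}{3}$)
$0 L{\left(X{\left(t{\left(3,6 \right)} \right)},S \right)} 3 = 0 \left(\frac{11}{3} + \frac{1}{3} \cdot 6 \cdot 1^{2}\right) 3 = 0 \left(\frac{11}{3} + \frac{1}{3} \cdot 6 \cdot 1\right) 3 = 0 \left(\frac{11}{3} + 2\right) 3 = 0 \cdot \frac{17}{3} \cdot 3 = 0 \cdot 3 = 0$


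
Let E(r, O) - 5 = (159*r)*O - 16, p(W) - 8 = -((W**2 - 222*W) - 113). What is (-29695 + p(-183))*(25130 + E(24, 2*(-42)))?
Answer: 30632322825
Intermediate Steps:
p(W) = 121 - W**2 + 222*W (p(W) = 8 - ((W**2 - 222*W) - 113) = 8 - (-113 + W**2 - 222*W) = 8 + (113 - W**2 + 222*W) = 121 - W**2 + 222*W)
E(r, O) = -11 + 159*O*r (E(r, O) = 5 + ((159*r)*O - 16) = 5 + (159*O*r - 16) = 5 + (-16 + 159*O*r) = -11 + 159*O*r)
(-29695 + p(-183))*(25130 + E(24, 2*(-42))) = (-29695 + (121 - 1*(-183)**2 + 222*(-183)))*(25130 + (-11 + 159*(2*(-42))*24)) = (-29695 + (121 - 1*33489 - 40626))*(25130 + (-11 + 159*(-84)*24)) = (-29695 + (121 - 33489 - 40626))*(25130 + (-11 - 320544)) = (-29695 - 73994)*(25130 - 320555) = -103689*(-295425) = 30632322825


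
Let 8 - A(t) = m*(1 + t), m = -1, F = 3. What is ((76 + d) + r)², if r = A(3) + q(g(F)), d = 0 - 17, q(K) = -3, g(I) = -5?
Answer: 4624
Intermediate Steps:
d = -17
A(t) = 9 + t (A(t) = 8 - (-1)*(1 + t) = 8 - (-1 - t) = 8 + (1 + t) = 9 + t)
r = 9 (r = (9 + 3) - 3 = 12 - 3 = 9)
((76 + d) + r)² = ((76 - 17) + 9)² = (59 + 9)² = 68² = 4624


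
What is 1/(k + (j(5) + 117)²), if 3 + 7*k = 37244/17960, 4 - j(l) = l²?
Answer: 31430/289654721 ≈ 0.00010851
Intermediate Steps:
j(l) = 4 - l²
k = -4159/31430 (k = -3/7 + (37244/17960)/7 = -3/7 + (37244*(1/17960))/7 = -3/7 + (⅐)*(9311/4490) = -3/7 + 9311/31430 = -4159/31430 ≈ -0.13233)
1/(k + (j(5) + 117)²) = 1/(-4159/31430 + ((4 - 1*5²) + 117)²) = 1/(-4159/31430 + ((4 - 1*25) + 117)²) = 1/(-4159/31430 + ((4 - 25) + 117)²) = 1/(-4159/31430 + (-21 + 117)²) = 1/(-4159/31430 + 96²) = 1/(-4159/31430 + 9216) = 1/(289654721/31430) = 31430/289654721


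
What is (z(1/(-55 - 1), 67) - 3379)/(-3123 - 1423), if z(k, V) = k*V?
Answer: 189291/254576 ≈ 0.74355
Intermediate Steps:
z(k, V) = V*k
(z(1/(-55 - 1), 67) - 3379)/(-3123 - 1423) = (67/(-55 - 1) - 3379)/(-3123 - 1423) = (67/(-56) - 3379)/(-4546) = (67*(-1/56) - 3379)*(-1/4546) = (-67/56 - 3379)*(-1/4546) = -189291/56*(-1/4546) = 189291/254576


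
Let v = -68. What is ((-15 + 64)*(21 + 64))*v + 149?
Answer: -283071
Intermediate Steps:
((-15 + 64)*(21 + 64))*v + 149 = ((-15 + 64)*(21 + 64))*(-68) + 149 = (49*85)*(-68) + 149 = 4165*(-68) + 149 = -283220 + 149 = -283071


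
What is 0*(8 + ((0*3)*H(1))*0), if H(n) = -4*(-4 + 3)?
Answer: 0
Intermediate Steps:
H(n) = 4 (H(n) = -4*(-1) = 4)
0*(8 + ((0*3)*H(1))*0) = 0*(8 + ((0*3)*4)*0) = 0*(8 + (0*4)*0) = 0*(8 + 0*0) = 0*(8 + 0) = 0*8 = 0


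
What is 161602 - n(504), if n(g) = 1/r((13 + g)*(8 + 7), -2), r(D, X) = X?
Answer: 323205/2 ≈ 1.6160e+5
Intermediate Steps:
n(g) = -½ (n(g) = 1/(-2) = -½)
161602 - n(504) = 161602 - 1*(-½) = 161602 + ½ = 323205/2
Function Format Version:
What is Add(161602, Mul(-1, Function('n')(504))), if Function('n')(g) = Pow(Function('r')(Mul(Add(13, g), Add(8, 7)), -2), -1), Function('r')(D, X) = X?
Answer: Rational(323205, 2) ≈ 1.6160e+5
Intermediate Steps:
Function('n')(g) = Rational(-1, 2) (Function('n')(g) = Pow(-2, -1) = Rational(-1, 2))
Add(161602, Mul(-1, Function('n')(504))) = Add(161602, Mul(-1, Rational(-1, 2))) = Add(161602, Rational(1, 2)) = Rational(323205, 2)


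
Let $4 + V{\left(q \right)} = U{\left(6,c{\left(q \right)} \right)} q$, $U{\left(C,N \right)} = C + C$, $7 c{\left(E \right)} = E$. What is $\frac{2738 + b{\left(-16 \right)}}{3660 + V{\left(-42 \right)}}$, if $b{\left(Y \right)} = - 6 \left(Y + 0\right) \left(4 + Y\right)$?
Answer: $\frac{793}{1576} \approx 0.50317$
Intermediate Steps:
$c{\left(E \right)} = \frac{E}{7}$
$U{\left(C,N \right)} = 2 C$
$b{\left(Y \right)} = - 6 Y \left(4 + Y\right)$
$V{\left(q \right)} = -4 + 12 q$ ($V{\left(q \right)} = -4 + 2 \cdot 6 q = -4 + 12 q$)
$\frac{2738 + b{\left(-16 \right)}}{3660 + V{\left(-42 \right)}} = \frac{2738 - - 96 \left(4 - 16\right)}{3660 + \left(-4 + 12 \left(-42\right)\right)} = \frac{2738 - \left(-96\right) \left(-12\right)}{3660 - 508} = \frac{2738 - 1152}{3660 - 508} = \frac{1586}{3152} = 1586 \cdot \frac{1}{3152} = \frac{793}{1576}$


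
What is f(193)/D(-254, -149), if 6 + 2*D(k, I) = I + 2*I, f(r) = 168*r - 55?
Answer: -64738/453 ≈ -142.91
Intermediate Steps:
f(r) = -55 + 168*r
D(k, I) = -3 + 3*I/2 (D(k, I) = -3 + (I + 2*I)/2 = -3 + (3*I)/2 = -3 + 3*I/2)
f(193)/D(-254, -149) = (-55 + 168*193)/(-3 + (3/2)*(-149)) = (-55 + 32424)/(-3 - 447/2) = 32369/(-453/2) = 32369*(-2/453) = -64738/453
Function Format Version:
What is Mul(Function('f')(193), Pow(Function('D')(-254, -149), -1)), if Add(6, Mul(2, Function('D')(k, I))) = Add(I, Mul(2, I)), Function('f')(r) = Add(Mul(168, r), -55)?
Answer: Rational(-64738, 453) ≈ -142.91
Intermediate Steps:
Function('f')(r) = Add(-55, Mul(168, r))
Function('D')(k, I) = Add(-3, Mul(Rational(3, 2), I)) (Function('D')(k, I) = Add(-3, Mul(Rational(1, 2), Add(I, Mul(2, I)))) = Add(-3, Mul(Rational(1, 2), Mul(3, I))) = Add(-3, Mul(Rational(3, 2), I)))
Mul(Function('f')(193), Pow(Function('D')(-254, -149), -1)) = Mul(Add(-55, Mul(168, 193)), Pow(Add(-3, Mul(Rational(3, 2), -149)), -1)) = Mul(Add(-55, 32424), Pow(Add(-3, Rational(-447, 2)), -1)) = Mul(32369, Pow(Rational(-453, 2), -1)) = Mul(32369, Rational(-2, 453)) = Rational(-64738, 453)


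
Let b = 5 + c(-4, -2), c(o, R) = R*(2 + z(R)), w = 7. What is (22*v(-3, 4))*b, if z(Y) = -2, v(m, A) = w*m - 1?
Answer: -2420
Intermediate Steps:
v(m, A) = -1 + 7*m (v(m, A) = 7*m - 1 = -1 + 7*m)
c(o, R) = 0 (c(o, R) = R*(2 - 2) = R*0 = 0)
b = 5 (b = 5 + 0 = 5)
(22*v(-3, 4))*b = (22*(-1 + 7*(-3)))*5 = (22*(-1 - 21))*5 = (22*(-22))*5 = -484*5 = -2420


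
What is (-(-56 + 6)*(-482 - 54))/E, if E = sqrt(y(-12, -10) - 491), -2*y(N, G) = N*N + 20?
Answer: 26800*I*sqrt(573)/573 ≈ 1119.6*I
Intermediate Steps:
y(N, G) = -10 - N**2/2 (y(N, G) = -(N*N + 20)/2 = -(N**2 + 20)/2 = -(20 + N**2)/2 = -10 - N**2/2)
E = I*sqrt(573) (E = sqrt((-10 - 1/2*(-12)**2) - 491) = sqrt((-10 - 1/2*144) - 491) = sqrt((-10 - 72) - 491) = sqrt(-82 - 491) = sqrt(-573) = I*sqrt(573) ≈ 23.937*I)
(-(-56 + 6)*(-482 - 54))/E = (-(-56 + 6)*(-482 - 54))/((I*sqrt(573))) = (-(-50)*(-536))*(-I*sqrt(573)/573) = (-1*26800)*(-I*sqrt(573)/573) = -(-26800)*I*sqrt(573)/573 = 26800*I*sqrt(573)/573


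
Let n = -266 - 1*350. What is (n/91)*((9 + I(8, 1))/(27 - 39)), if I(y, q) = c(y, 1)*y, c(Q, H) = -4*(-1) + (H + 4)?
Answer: 594/13 ≈ 45.692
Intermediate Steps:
c(Q, H) = 8 + H (c(Q, H) = 4 + (4 + H) = 8 + H)
n = -616 (n = -266 - 350 = -616)
I(y, q) = 9*y (I(y, q) = (8 + 1)*y = 9*y)
(n/91)*((9 + I(8, 1))/(27 - 39)) = (-616/91)*((9 + 9*8)/(27 - 39)) = (-616*1/91)*((9 + 72)/(-12)) = -7128*(-1)/(13*12) = -88/13*(-27/4) = 594/13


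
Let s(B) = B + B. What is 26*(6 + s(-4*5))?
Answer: -884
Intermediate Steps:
s(B) = 2*B
26*(6 + s(-4*5)) = 26*(6 + 2*(-4*5)) = 26*(6 + 2*(-20)) = 26*(6 - 40) = 26*(-34) = -884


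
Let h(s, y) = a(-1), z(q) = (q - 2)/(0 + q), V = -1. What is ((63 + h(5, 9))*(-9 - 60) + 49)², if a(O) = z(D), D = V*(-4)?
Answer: 75082225/4 ≈ 1.8771e+7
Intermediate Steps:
D = 4 (D = -1*(-4) = 4)
z(q) = (-2 + q)/q
a(O) = ½ (a(O) = (-2 + 4)/4 = (¼)*2 = ½)
h(s, y) = ½
((63 + h(5, 9))*(-9 - 60) + 49)² = ((63 + ½)*(-9 - 60) + 49)² = ((127/2)*(-69) + 49)² = (-8763/2 + 49)² = (-8665/2)² = 75082225/4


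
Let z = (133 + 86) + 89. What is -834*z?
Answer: -256872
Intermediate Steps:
z = 308 (z = 219 + 89 = 308)
-834*z = -834*308 = -256872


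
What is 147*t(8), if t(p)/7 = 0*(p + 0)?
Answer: 0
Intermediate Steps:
t(p) = 0 (t(p) = 7*(0*(p + 0)) = 7*(0*p) = 7*0 = 0)
147*t(8) = 147*0 = 0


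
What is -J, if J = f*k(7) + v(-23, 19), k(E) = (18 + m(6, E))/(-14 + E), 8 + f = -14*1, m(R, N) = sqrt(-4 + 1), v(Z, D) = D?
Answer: -529/7 - 22*I*sqrt(3)/7 ≈ -75.571 - 5.4436*I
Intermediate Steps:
m(R, N) = I*sqrt(3) (m(R, N) = sqrt(-3) = I*sqrt(3))
f = -22 (f = -8 - 14*1 = -8 - 14 = -22)
k(E) = (18 + I*sqrt(3))/(-14 + E)
J = 529/7 + 22*I*sqrt(3)/7 (J = -22*(18 + I*sqrt(3))/(-14 + 7) + 19 = -22*(18 + I*sqrt(3))/(-7) + 19 = -(-22)*(18 + I*sqrt(3))/7 + 19 = -22*(-18/7 - I*sqrt(3)/7) + 19 = (396/7 + 22*I*sqrt(3)/7) + 19 = 529/7 + 22*I*sqrt(3)/7 ≈ 75.571 + 5.4436*I)
-J = -(529/7 + 22*I*sqrt(3)/7) = -529/7 - 22*I*sqrt(3)/7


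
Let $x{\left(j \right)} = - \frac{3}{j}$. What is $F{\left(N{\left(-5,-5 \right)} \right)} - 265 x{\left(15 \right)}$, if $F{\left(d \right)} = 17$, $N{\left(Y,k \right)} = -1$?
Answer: $70$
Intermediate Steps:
$F{\left(N{\left(-5,-5 \right)} \right)} - 265 x{\left(15 \right)} = 17 - 265 \left(- \frac{3}{15}\right) = 17 - 265 \left(\left(-3\right) \frac{1}{15}\right) = 17 - -53 = 17 + 53 = 70$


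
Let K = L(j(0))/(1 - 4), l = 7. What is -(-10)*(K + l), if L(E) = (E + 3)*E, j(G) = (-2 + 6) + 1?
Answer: -190/3 ≈ -63.333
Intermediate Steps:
j(G) = 5 (j(G) = 4 + 1 = 5)
L(E) = E*(3 + E) (L(E) = (3 + E)*E = E*(3 + E))
K = -40/3 (K = (5*(3 + 5))/(1 - 4) = (5*8)/(-3) = 40*(-⅓) = -40/3 ≈ -13.333)
-(-10)*(K + l) = -(-10)*(-40/3 + 7) = -(-10)*(-19)/3 = -1*190/3 = -190/3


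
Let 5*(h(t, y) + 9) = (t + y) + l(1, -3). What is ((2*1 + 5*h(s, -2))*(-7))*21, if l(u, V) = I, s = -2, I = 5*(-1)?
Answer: 7644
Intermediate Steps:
I = -5
l(u, V) = -5
h(t, y) = -10 + t/5 + y/5 (h(t, y) = -9 + ((t + y) - 5)/5 = -9 + (-5 + t + y)/5 = -9 + (-1 + t/5 + y/5) = -10 + t/5 + y/5)
((2*1 + 5*h(s, -2))*(-7))*21 = ((2*1 + 5*(-10 + (1/5)*(-2) + (1/5)*(-2)))*(-7))*21 = ((2 + 5*(-10 - 2/5 - 2/5))*(-7))*21 = ((2 + 5*(-54/5))*(-7))*21 = ((2 - 54)*(-7))*21 = -52*(-7)*21 = 364*21 = 7644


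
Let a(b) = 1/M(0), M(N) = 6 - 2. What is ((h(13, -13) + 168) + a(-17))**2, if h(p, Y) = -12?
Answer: 390625/16 ≈ 24414.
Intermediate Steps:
M(N) = 4
a(b) = 1/4
((h(13, -13) + 168) + a(-17))**2 = ((-12 + 168) + 1/4)**2 = (156 + 1/4)**2 = (625/4)**2 = 390625/16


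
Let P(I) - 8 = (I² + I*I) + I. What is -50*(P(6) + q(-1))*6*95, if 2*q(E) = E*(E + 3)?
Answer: -2422500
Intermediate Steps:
q(E) = E*(3 + E)/2 (q(E) = (E*(E + 3))/2 = (E*(3 + E))/2 = E*(3 + E)/2)
P(I) = 8 + I + 2*I² (P(I) = 8 + ((I² + I*I) + I) = 8 + ((I² + I²) + I) = 8 + (2*I² + I) = 8 + (I + 2*I²) = 8 + I + 2*I²)
-50*(P(6) + q(-1))*6*95 = -50*((8 + 6 + 2*6²) + (½)*(-1)*(3 - 1))*6*95 = -50*((8 + 6 + 2*36) + (½)*(-1)*2)*6*95 = -50*((8 + 6 + 72) - 1)*6*95 = -50*(86 - 1)*6*95 = -4250*6*95 = -50*510*95 = -25500*95 = -2422500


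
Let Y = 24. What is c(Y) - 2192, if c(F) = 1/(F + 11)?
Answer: -76719/35 ≈ -2192.0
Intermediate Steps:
c(F) = 1/(11 + F)
c(Y) - 2192 = 1/(11 + 24) - 2192 = 1/35 - 2192 = -76719/35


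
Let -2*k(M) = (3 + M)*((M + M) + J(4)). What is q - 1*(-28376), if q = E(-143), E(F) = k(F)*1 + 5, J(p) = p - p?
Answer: 8361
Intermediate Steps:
J(p) = 0
k(M) = -M*(3 + M) (k(M) = -(3 + M)*((M + M) + 0)/2 = -(3 + M)*(2*M + 0)/2 = -(3 + M)*2*M/2 = -M*(3 + M))
E(F) = 5 + F*(-3 - F) (E(F) = (F*(-3 - F))*1 + 5 = F*(-3 - F) + 5 = 5 + F*(-3 - F))
q = -20015 (q = 5 - 1*(-143)² - 3*(-143) = 5 - 1*20449 + 429 = 5 - 20449 + 429 = -20015)
q - 1*(-28376) = -20015 - 1*(-28376) = -20015 + 28376 = 8361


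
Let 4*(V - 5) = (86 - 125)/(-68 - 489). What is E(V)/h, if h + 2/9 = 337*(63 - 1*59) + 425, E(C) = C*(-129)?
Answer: -12978819/35547740 ≈ -0.36511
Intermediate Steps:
V = 11179/2228 (V = 5 + ((86 - 125)/(-68 - 489))/4 = 5 + (-39/(-557))/4 = 5 + (-39*(-1/557))/4 = 5 + (¼)*(39/557) = 5 + 39/2228 = 11179/2228 ≈ 5.0175)
E(C) = -129*C
h = 15955/9 (h = -2/9 + (337*(63 - 1*59) + 425) = -2/9 + (337*(63 - 59) + 425) = -2/9 + (337*4 + 425) = -2/9 + (1348 + 425) = -2/9 + 1773 = 15955/9 ≈ 1772.8)
E(V)/h = (-129*11179/2228)/(15955/9) = -1442091/2228*9/15955 = -12978819/35547740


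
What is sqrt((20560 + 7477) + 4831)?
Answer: 6*sqrt(913) ≈ 181.30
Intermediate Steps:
sqrt((20560 + 7477) + 4831) = sqrt(28037 + 4831) = sqrt(32868) = 6*sqrt(913)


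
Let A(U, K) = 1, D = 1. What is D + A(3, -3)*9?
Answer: 10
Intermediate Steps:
D + A(3, -3)*9 = 1 + 1*9 = 1 + 9 = 10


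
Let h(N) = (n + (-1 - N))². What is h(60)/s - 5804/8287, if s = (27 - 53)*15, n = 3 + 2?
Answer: -14125796/1615965 ≈ -8.7414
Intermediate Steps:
n = 5
s = -390 (s = -26*15 = -390)
h(N) = (4 - N)² (h(N) = (5 + (-1 - N))² = (4 - N)²)
h(60)/s - 5804/8287 = (-4 + 60)²/(-390) - 5804/8287 = 56²*(-1/390) - 5804*1/8287 = 3136*(-1/390) - 5804/8287 = -1568/195 - 5804/8287 = -14125796/1615965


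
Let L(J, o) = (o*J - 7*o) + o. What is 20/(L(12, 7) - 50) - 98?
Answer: -201/2 ≈ -100.50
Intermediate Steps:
L(J, o) = -6*o + J*o (L(J, o) = (J*o - 7*o) + o = (-7*o + J*o) + o = -6*o + J*o)
20/(L(12, 7) - 50) - 98 = 20/(7*(-6 + 12) - 50) - 98 = 20/(7*6 - 50) - 98 = 20/(42 - 50) - 98 = 20/(-8) - 98 = 20*(-⅛) - 98 = -5/2 - 98 = -201/2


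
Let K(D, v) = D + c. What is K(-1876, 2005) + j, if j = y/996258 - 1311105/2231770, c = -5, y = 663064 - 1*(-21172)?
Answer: -418202974750483/222341871666 ≈ -1880.9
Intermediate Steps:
y = 684236 (y = 663064 + 21172 = 684236)
K(D, v) = -5 + D (K(D, v) = D - 5 = -5 + D)
j = 22085853263/222341871666 (j = 684236/996258 - 1311105/2231770 = 684236*(1/996258) - 1311105*1/2231770 = 342118/498129 - 262221/446354 = 22085853263/222341871666 ≈ 0.099333)
K(-1876, 2005) + j = (-5 - 1876) + 22085853263/222341871666 = -1881 + 22085853263/222341871666 = -418202974750483/222341871666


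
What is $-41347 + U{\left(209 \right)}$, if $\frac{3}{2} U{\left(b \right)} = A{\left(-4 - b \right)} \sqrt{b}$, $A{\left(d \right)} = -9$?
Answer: $-41347 - 6 \sqrt{209} \approx -41434.0$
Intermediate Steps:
$U{\left(b \right)} = - 6 \sqrt{b}$ ($U{\left(b \right)} = \frac{2 \left(- 9 \sqrt{b}\right)}{3} = - 6 \sqrt{b}$)
$-41347 + U{\left(209 \right)} = -41347 - 6 \sqrt{209}$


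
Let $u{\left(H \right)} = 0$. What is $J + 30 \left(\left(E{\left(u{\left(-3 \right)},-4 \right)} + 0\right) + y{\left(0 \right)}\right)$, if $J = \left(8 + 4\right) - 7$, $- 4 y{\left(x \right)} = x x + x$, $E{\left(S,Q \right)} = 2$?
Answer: $65$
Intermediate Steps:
$y{\left(x \right)} = - \frac{x}{4} - \frac{x^{2}}{4}$ ($y{\left(x \right)} = - \frac{x x + x}{4} = - \frac{x^{2} + x}{4} = - \frac{x + x^{2}}{4} = - \frac{x}{4} - \frac{x^{2}}{4}$)
$J = 5$ ($J = 12 - 7 = 5$)
$J + 30 \left(\left(E{\left(u{\left(-3 \right)},-4 \right)} + 0\right) + y{\left(0 \right)}\right) = 5 + 30 \left(\left(2 + 0\right) - 0 \left(1 + 0\right)\right) = 5 + 30 \left(2 - 0 \cdot 1\right) = 5 + 30 \left(2 + 0\right) = 5 + 30 \cdot 2 = 5 + 60 = 65$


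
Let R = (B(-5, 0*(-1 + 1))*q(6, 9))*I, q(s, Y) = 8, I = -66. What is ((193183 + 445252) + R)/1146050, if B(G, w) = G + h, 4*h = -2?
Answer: 641339/1146050 ≈ 0.55961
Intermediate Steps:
h = -1/2 (h = (1/4)*(-2) = -1/2 ≈ -0.50000)
B(G, w) = -1/2 + G (B(G, w) = G - 1/2 = -1/2 + G)
R = 2904 (R = ((-1/2 - 5)*8)*(-66) = -11/2*8*(-66) = -44*(-66) = 2904)
((193183 + 445252) + R)/1146050 = ((193183 + 445252) + 2904)/1146050 = (638435 + 2904)*(1/1146050) = 641339*(1/1146050) = 641339/1146050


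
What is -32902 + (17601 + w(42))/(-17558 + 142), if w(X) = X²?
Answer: -573040597/17416 ≈ -32903.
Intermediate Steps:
-32902 + (17601 + w(42))/(-17558 + 142) = -32902 + (17601 + 42²)/(-17558 + 142) = -32902 + (17601 + 1764)/(-17416) = -32902 + 19365*(-1/17416) = -32902 - 19365/17416 = -573040597/17416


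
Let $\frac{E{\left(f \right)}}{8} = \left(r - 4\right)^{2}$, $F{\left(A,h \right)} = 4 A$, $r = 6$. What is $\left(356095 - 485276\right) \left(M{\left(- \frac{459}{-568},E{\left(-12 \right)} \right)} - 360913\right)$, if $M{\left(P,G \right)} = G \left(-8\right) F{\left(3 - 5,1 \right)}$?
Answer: $46358539565$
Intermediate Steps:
$E{\left(f \right)} = 32$ ($E{\left(f \right)} = 8 \left(6 - 4\right)^{2} = 8 \cdot 2^{2} = 8 \cdot 4 = 32$)
$M{\left(P,G \right)} = 64 G$ ($M{\left(P,G \right)} = G \left(-8\right) 4 \left(3 - 5\right) = - 8 G 4 \left(3 - 5\right) = - 8 G 4 \left(-2\right) = - 8 G \left(-8\right) = 64 G$)
$\left(356095 - 485276\right) \left(M{\left(- \frac{459}{-568},E{\left(-12 \right)} \right)} - 360913\right) = \left(356095 - 485276\right) \left(64 \cdot 32 - 360913\right) = - 129181 \left(2048 - 360913\right) = \left(-129181\right) \left(-358865\right) = 46358539565$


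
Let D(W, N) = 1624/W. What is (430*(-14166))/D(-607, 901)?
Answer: 924366915/406 ≈ 2.2768e+6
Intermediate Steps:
(430*(-14166))/D(-607, 901) = (430*(-14166))/((1624/(-607))) = -6091380/(1624*(-1/607)) = -6091380/(-1624/607) = -6091380*(-607/1624) = 924366915/406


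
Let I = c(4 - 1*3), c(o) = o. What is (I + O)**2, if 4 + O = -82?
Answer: 7225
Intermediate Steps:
O = -86 (O = -4 - 82 = -86)
I = 1 (I = 4 - 1*3 = 4 - 3 = 1)
(I + O)**2 = (1 - 86)**2 = (-85)**2 = 7225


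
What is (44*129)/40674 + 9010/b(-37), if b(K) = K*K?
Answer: 62373864/9280451 ≈ 6.7210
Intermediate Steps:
b(K) = K**2
(44*129)/40674 + 9010/b(-37) = (44*129)/40674 + 9010/((-37)**2) = 5676*(1/40674) + 9010/1369 = 946/6779 + 9010*(1/1369) = 946/6779 + 9010/1369 = 62373864/9280451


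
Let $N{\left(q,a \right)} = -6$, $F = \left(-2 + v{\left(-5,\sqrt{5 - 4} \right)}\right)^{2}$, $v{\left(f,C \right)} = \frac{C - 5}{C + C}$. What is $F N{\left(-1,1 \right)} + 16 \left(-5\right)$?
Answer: $-176$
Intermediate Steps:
$v{\left(f,C \right)} = \frac{-5 + C}{2 C}$
$F = 16$ ($F = \left(-2 + \frac{-5 + \sqrt{5 - 4}}{2 \sqrt{5 - 4}}\right)^{2} = \left(-2 + \frac{-5 + \sqrt{1}}{2 \sqrt{1}}\right)^{2} = \left(-2 + \frac{-5 + 1}{2 \cdot 1}\right)^{2} = \left(-2 + \frac{1}{2} \cdot 1 \left(-4\right)\right)^{2} = \left(-2 - 2\right)^{2} = \left(-4\right)^{2} = 16$)
$F N{\left(-1,1 \right)} + 16 \left(-5\right) = 16 \left(-6\right) + 16 \left(-5\right) = -96 - 80 = -176$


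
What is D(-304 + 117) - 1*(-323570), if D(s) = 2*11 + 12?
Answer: 323604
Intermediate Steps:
D(s) = 34 (D(s) = 22 + 12 = 34)
D(-304 + 117) - 1*(-323570) = 34 - 1*(-323570) = 34 + 323570 = 323604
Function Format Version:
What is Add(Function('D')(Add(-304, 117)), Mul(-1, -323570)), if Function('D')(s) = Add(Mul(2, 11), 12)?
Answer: 323604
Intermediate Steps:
Function('D')(s) = 34 (Function('D')(s) = Add(22, 12) = 34)
Add(Function('D')(Add(-304, 117)), Mul(-1, -323570)) = Add(34, Mul(-1, -323570)) = Add(34, 323570) = 323604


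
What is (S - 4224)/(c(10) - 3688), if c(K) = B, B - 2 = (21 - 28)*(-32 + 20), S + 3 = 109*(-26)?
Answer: 7061/3602 ≈ 1.9603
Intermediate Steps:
S = -2837 (S = -3 + 109*(-26) = -3 - 2834 = -2837)
B = 86 (B = 2 + (21 - 28)*(-32 + 20) = 2 - 7*(-12) = 2 + 84 = 86)
c(K) = 86
(S - 4224)/(c(10) - 3688) = (-2837 - 4224)/(86 - 3688) = -7061/(-3602) = -7061*(-1/3602) = 7061/3602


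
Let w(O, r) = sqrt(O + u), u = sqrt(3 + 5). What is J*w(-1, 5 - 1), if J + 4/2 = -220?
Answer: -222*sqrt(-1 + 2*sqrt(2)) ≈ -300.19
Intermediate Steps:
u = 2*sqrt(2) (u = sqrt(8) = 2*sqrt(2) ≈ 2.8284)
J = -222 (J = -2 - 220 = -222)
w(O, r) = sqrt(O + 2*sqrt(2))
J*w(-1, 5 - 1) = -222*sqrt(-1 + 2*sqrt(2))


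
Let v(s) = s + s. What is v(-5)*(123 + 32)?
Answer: -1550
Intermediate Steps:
v(s) = 2*s
v(-5)*(123 + 32) = (2*(-5))*(123 + 32) = -10*155 = -1550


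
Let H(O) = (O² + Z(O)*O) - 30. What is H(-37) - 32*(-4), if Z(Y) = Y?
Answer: 2836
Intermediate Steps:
H(O) = -30 + 2*O² (H(O) = (O² + O*O) - 30 = (O² + O²) - 30 = 2*O² - 30 = -30 + 2*O²)
H(-37) - 32*(-4) = (-30 + 2*(-37)²) - 32*(-4) = (-30 + 2*1369) + 128 = (-30 + 2738) + 128 = 2708 + 128 = 2836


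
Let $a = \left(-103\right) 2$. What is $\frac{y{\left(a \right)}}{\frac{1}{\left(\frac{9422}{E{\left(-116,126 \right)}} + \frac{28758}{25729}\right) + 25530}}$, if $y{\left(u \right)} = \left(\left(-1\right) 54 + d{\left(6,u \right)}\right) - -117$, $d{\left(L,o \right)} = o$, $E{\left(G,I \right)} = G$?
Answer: $- \frac{493719435365}{135662} \approx -3.6393 \cdot 10^{6}$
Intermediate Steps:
$a = -206$
$y{\left(u \right)} = 63 + u$ ($y{\left(u \right)} = \left(\left(-1\right) 54 + u\right) - -117 = \left(-54 + u\right) + 117 = 63 + u$)
$\frac{y{\left(a \right)}}{\frac{1}{\left(\frac{9422}{E{\left(-116,126 \right)}} + \frac{28758}{25729}\right) + 25530}} = \frac{63 - 206}{\frac{1}{\left(\frac{9422}{-116} + \frac{28758}{25729}\right) + 25530}} = - \frac{143}{\frac{1}{\left(9422 \left(- \frac{1}{116}\right) + 28758 \cdot \frac{1}{25729}\right) + 25530}} = - \frac{143}{\frac{1}{\left(- \frac{4711}{58} + \frac{28758}{25729}\right) + 25530}} = - \frac{143}{\frac{1}{- \frac{119541355}{1492282} + 25530}} = - \frac{143}{\frac{1}{\frac{37978418105}{1492282}}} = - \frac{143}{\frac{1492282}{37978418105}} = \left(-143\right) \frac{37978418105}{1492282} = - \frac{493719435365}{135662}$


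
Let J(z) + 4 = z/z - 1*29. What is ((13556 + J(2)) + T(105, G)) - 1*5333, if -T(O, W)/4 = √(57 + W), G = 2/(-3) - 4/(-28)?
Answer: 8191 - 4*√24906/21 ≈ 8160.9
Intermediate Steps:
G = -11/21 (G = 2*(-⅓) - 4*(-1/28) = -⅔ + ⅐ = -11/21 ≈ -0.52381)
T(O, W) = -4*√(57 + W)
J(z) = -32 (J(z) = -4 + (z/z - 1*29) = -4 + (1 - 29) = -4 - 28 = -32)
((13556 + J(2)) + T(105, G)) - 1*5333 = ((13556 - 32) - 4*√(57 - 11/21)) - 1*5333 = (13524 - 4*√24906/21) - 5333 = 8191 - 4*√24906/21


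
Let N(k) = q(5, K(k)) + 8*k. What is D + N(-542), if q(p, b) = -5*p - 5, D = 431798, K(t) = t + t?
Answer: 427432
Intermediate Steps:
K(t) = 2*t
q(p, b) = -5 - 5*p
N(k) = -30 + 8*k (N(k) = (-5 - 5*5) + 8*k = (-5 - 25) + 8*k = -30 + 8*k)
D + N(-542) = 431798 + (-30 + 8*(-542)) = 431798 + (-30 - 4336) = 431798 - 4366 = 427432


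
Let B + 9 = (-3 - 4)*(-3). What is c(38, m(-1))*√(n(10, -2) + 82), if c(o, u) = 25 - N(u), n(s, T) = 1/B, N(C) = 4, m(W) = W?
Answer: 7*√2955/2 ≈ 190.26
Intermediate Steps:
B = 12 (B = -9 + (-3 - 4)*(-3) = -9 - 7*(-3) = -9 + 21 = 12)
n(s, T) = 1/12
c(o, u) = 21 (c(o, u) = 25 - 1*4 = 25 - 4 = 21)
c(38, m(-1))*√(n(10, -2) + 82) = 21*√(1/12 + 82) = 21*√(985/12) = 21*(√2955/6) = 7*√2955/2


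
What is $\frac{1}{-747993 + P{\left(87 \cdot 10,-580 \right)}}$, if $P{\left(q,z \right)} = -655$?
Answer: $- \frac{1}{748648} \approx -1.3357 \cdot 10^{-6}$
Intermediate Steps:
$\frac{1}{-747993 + P{\left(87 \cdot 10,-580 \right)}} = \frac{1}{-747993 - 655} = \frac{1}{-748648} = - \frac{1}{748648}$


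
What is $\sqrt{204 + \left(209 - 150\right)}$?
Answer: $\sqrt{263} \approx 16.217$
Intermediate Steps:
$\sqrt{204 + \left(209 - 150\right)} = \sqrt{204 + 59} = \sqrt{263}$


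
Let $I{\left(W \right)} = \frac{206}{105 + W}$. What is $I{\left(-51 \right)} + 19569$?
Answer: $\frac{528466}{27} \approx 19573.0$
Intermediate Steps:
$I{\left(-51 \right)} + 19569 = \frac{206}{105 - 51} + 19569 = \frac{206}{54} + 19569 = 206 \cdot \frac{1}{54} + 19569 = \frac{103}{27} + 19569 = \frac{528466}{27}$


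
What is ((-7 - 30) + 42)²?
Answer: 25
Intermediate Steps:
((-7 - 30) + 42)² = (-37 + 42)² = 5² = 25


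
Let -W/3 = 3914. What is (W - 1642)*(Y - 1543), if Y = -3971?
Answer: 73799376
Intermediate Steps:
W = -11742 (W = -3*3914 = -11742)
(W - 1642)*(Y - 1543) = (-11742 - 1642)*(-3971 - 1543) = -13384*(-5514) = 73799376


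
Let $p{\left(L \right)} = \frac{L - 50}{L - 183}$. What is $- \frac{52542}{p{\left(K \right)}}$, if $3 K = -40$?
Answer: $- \frac{814401}{5} \approx -1.6288 \cdot 10^{5}$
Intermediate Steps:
$K = - \frac{40}{3}$ ($K = \frac{1}{3} \left(-40\right) = - \frac{40}{3} \approx -13.333$)
$p{\left(L \right)} = \frac{-50 + L}{-183 + L}$
$- \frac{52542}{p{\left(K \right)}} = - \frac{52542}{\frac{1}{-183 - \frac{40}{3}} \left(-50 - \frac{40}{3}\right)} = - \frac{52542}{\frac{1}{- \frac{589}{3}} \left(- \frac{190}{3}\right)} = - \frac{52542}{\left(- \frac{3}{589}\right) \left(- \frac{190}{3}\right)} = - \frac{52542}{\frac{10}{31}} = \left(-52542\right) \frac{31}{10} = - \frac{814401}{5}$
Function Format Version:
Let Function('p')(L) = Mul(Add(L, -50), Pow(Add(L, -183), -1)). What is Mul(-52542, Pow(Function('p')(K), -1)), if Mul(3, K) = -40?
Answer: Rational(-814401, 5) ≈ -1.6288e+5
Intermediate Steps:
K = Rational(-40, 3) (K = Mul(Rational(1, 3), -40) = Rational(-40, 3) ≈ -13.333)
Function('p')(L) = Mul(Pow(Add(-183, L), -1), Add(-50, L)) (Function('p')(L) = Mul(Add(-50, L), Pow(Add(-183, L), -1)) = Mul(Pow(Add(-183, L), -1), Add(-50, L)))
Mul(-52542, Pow(Function('p')(K), -1)) = Mul(-52542, Pow(Mul(Pow(Add(-183, Rational(-40, 3)), -1), Add(-50, Rational(-40, 3))), -1)) = Mul(-52542, Pow(Mul(Pow(Rational(-589, 3), -1), Rational(-190, 3)), -1)) = Mul(-52542, Pow(Mul(Rational(-3, 589), Rational(-190, 3)), -1)) = Mul(-52542, Pow(Rational(10, 31), -1)) = Mul(-52542, Rational(31, 10)) = Rational(-814401, 5)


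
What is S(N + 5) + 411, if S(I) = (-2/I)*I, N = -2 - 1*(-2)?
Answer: 409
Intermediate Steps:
N = 0 (N = -2 + 2 = 0)
S(I) = -2
S(N + 5) + 411 = -2 + 411 = 409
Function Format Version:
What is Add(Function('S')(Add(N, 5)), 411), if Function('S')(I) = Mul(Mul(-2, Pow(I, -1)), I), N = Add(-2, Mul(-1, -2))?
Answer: 409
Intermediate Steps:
N = 0 (N = Add(-2, 2) = 0)
Function('S')(I) = -2
Add(Function('S')(Add(N, 5)), 411) = Add(-2, 411) = 409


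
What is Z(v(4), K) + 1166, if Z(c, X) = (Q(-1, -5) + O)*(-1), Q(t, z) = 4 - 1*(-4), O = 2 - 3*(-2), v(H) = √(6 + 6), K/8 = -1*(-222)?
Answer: 1150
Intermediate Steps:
K = 1776 (K = 8*(-1*(-222)) = 8*222 = 1776)
v(H) = 2*√3 (v(H) = √12 = 2*√3)
O = 8 (O = 2 + 6 = 8)
Q(t, z) = 8 (Q(t, z) = 4 + 4 = 8)
Z(c, X) = -16 (Z(c, X) = (8 + 8)*(-1) = 16*(-1) = -16)
Z(v(4), K) + 1166 = -16 + 1166 = 1150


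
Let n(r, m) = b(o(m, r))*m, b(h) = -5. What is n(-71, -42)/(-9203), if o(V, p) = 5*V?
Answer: -210/9203 ≈ -0.022819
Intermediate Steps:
n(r, m) = -5*m
n(-71, -42)/(-9203) = -5*(-42)/(-9203) = 210*(-1/9203) = -210/9203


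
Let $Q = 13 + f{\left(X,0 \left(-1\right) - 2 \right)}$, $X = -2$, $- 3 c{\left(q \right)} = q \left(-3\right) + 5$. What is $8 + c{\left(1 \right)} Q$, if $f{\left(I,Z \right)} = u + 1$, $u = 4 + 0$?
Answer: $-4$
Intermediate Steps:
$c{\left(q \right)} = - \frac{5}{3} + q$ ($c{\left(q \right)} = - \frac{q \left(-3\right) + 5}{3} = - \frac{- 3 q + 5}{3} = - \frac{5 - 3 q}{3} = - \frac{5}{3} + q$)
$u = 4$
$f{\left(I,Z \right)} = 5$ ($f{\left(I,Z \right)} = 4 + 1 = 5$)
$Q = 18$ ($Q = 13 + 5 = 18$)
$8 + c{\left(1 \right)} Q = 8 + \left(- \frac{5}{3} + 1\right) 18 = 8 - 12 = -4$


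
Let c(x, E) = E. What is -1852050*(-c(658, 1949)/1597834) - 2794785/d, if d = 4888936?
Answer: 8821429992622755/3905854082312 ≈ 2258.5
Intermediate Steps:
-1852050*(-c(658, 1949)/1597834) - 2794785/d = -1852050/((-1597834/1949)) - 2794785/4888936 = -1852050/((-1597834*1/1949)) - 2794785*1/4888936 = -1852050/(-1597834/1949) - 2794785/4888936 = -1852050*(-1949/1597834) - 2794785/4888936 = 1804822725/798917 - 2794785/4888936 = 8821429992622755/3905854082312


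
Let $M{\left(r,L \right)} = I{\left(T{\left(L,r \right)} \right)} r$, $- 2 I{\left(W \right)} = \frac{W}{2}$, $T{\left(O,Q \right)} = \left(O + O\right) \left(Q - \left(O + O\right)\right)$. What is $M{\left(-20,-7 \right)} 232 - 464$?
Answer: $96976$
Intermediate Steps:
$T{\left(O,Q \right)} = 2 O \left(Q - 2 O\right)$
$I{\left(W \right)} = - \frac{W}{4}$ ($I{\left(W \right)} = - \frac{W \frac{1}{2}}{2} = - \frac{\frac{1}{2} W}{2} = - \frac{W}{4}$)
$M{\left(r,L \right)} = - \frac{L r \left(r - 2 L\right)}{2}$ ($M{\left(r,L \right)} = - \frac{2 L \left(r - 2 L\right)}{4} r = - \frac{L \left(r - 2 L\right)}{2} r = - \frac{L r \left(r - 2 L\right)}{2}$)
$M{\left(-20,-7 \right)} 232 - 464 = \frac{1}{2} \left(-7\right) \left(-20\right) \left(\left(-1\right) \left(-20\right) + 2 \left(-7\right)\right) 232 - 464 = \frac{1}{2} \left(-7\right) \left(-20\right) \left(20 - 14\right) 232 - 464 = \frac{1}{2} \left(-7\right) \left(-20\right) 6 \cdot 232 - 464 = 420 \cdot 232 - 464 = 97440 - 464 = 96976$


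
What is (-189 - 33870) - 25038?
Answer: -59097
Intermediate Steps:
(-189 - 33870) - 25038 = -34059 - 25038 = -59097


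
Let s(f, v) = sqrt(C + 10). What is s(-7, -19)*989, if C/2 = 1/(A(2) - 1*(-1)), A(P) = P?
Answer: 3956*sqrt(6)/3 ≈ 3230.1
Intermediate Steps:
C = 2/3 (C = 2/(2 - 1*(-1)) = 2/(2 + 1) = 2/3 ≈ 0.66667)
s(f, v) = 4*sqrt(6)/3 (s(f, v) = sqrt(2/3 + 10) = sqrt(32/3) = 4*sqrt(6)/3)
s(-7, -19)*989 = (4*sqrt(6)/3)*989 = 3956*sqrt(6)/3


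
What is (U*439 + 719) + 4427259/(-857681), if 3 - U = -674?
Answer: 255517611623/857681 ≈ 2.9792e+5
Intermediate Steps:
U = 677 (U = 3 - 1*(-674) = 3 + 674 = 677)
(U*439 + 719) + 4427259/(-857681) = (677*439 + 719) + 4427259/(-857681) = (297203 + 719) + 4427259*(-1/857681) = 297922 - 4427259/857681 = 255517611623/857681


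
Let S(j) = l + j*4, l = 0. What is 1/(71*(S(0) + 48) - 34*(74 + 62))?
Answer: -1/1216 ≈ -0.00082237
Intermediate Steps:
S(j) = 4*j (S(j) = 0 + j*4 = 0 + 4*j = 4*j)
1/(71*(S(0) + 48) - 34*(74 + 62)) = 1/(71*(4*0 + 48) - 34*(74 + 62)) = 1/(71*(0 + 48) - 34*136) = 1/(71*48 - 4624) = 1/(3408 - 4624) = 1/(-1216) = -1/1216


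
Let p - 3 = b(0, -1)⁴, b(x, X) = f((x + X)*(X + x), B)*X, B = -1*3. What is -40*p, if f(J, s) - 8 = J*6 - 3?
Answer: -585760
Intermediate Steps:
B = -3
f(J, s) = 5 + 6*J (f(J, s) = 8 + (J*6 - 3) = 8 + (6*J - 3) = 8 + (-3 + 6*J) = 5 + 6*J)
b(x, X) = X*(5 + 6*(X + x)²) (b(x, X) = (5 + 6*((x + X)*(X + x)))*X = (5 + 6*((X + x)*(X + x)))*X = (5 + 6*(X + x)²)*X = X*(5 + 6*(X + x)²))
p = 14644 (p = 3 + (-(5 + 6*(-1)² + 6*0² + 12*(-1)*0))⁴ = 3 + (-(5 + 6*1 + 6*0 + 0))⁴ = 3 + (-(5 + 6 + 0 + 0))⁴ = 3 + (-1*11)⁴ = 3 + (-11)⁴ = 3 + 14641 = 14644)
-40*p = -40*14644 = -585760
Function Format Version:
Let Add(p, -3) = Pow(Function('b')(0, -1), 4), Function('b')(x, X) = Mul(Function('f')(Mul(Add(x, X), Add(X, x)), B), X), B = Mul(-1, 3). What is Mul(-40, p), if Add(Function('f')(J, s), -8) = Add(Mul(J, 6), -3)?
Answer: -585760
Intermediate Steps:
B = -3
Function('f')(J, s) = Add(5, Mul(6, J)) (Function('f')(J, s) = Add(8, Add(Mul(J, 6), -3)) = Add(8, Add(Mul(6, J), -3)) = Add(8, Add(-3, Mul(6, J))) = Add(5, Mul(6, J)))
Function('b')(x, X) = Mul(X, Add(5, Mul(6, Pow(Add(X, x), 2)))) (Function('b')(x, X) = Mul(Add(5, Mul(6, Mul(Add(x, X), Add(X, x)))), X) = Mul(Add(5, Mul(6, Mul(Add(X, x), Add(X, x)))), X) = Mul(Add(5, Mul(6, Pow(Add(X, x), 2))), X) = Mul(X, Add(5, Mul(6, Pow(Add(X, x), 2)))))
p = 14644 (p = Add(3, Pow(Mul(-1, Add(5, Mul(6, Pow(-1, 2)), Mul(6, Pow(0, 2)), Mul(12, -1, 0))), 4)) = Add(3, Pow(Mul(-1, Add(5, Mul(6, 1), Mul(6, 0), 0)), 4)) = Add(3, Pow(Mul(-1, Add(5, 6, 0, 0)), 4)) = Add(3, Pow(Mul(-1, 11), 4)) = Add(3, Pow(-11, 4)) = Add(3, 14641) = 14644)
Mul(-40, p) = Mul(-40, 14644) = -585760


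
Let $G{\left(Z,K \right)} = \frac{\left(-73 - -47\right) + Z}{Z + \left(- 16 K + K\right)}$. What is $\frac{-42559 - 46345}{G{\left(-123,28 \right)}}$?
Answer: $- \frac{48274872}{149} \approx -3.2399 \cdot 10^{5}$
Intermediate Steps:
$G{\left(Z,K \right)} = \frac{-26 + Z}{Z - 15 K}$ ($G{\left(Z,K \right)} = \frac{\left(-73 + 47\right) + Z}{Z - 15 K} = \frac{-26 + Z}{Z - 15 K}$)
$\frac{-42559 - 46345}{G{\left(-123,28 \right)}} = \frac{-42559 - 46345}{\frac{1}{\left(-1\right) \left(-123\right) + 15 \cdot 28} \left(26 - -123\right)} = - \frac{88904}{\frac{1}{123 + 420} \left(26 + 123\right)} = - \frac{88904}{\frac{1}{543} \cdot 149} = - \frac{88904}{\frac{149}{543}} = \left(-88904\right) \frac{543}{149} = - \frac{48274872}{149}$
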